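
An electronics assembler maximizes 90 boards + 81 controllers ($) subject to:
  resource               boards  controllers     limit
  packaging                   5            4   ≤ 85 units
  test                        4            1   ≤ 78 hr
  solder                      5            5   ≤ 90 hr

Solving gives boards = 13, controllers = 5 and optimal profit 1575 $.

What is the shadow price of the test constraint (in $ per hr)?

0

Binding: packaging and solder. Non-binding: test (21 unused).
Slack constraints have shadow price 0 (complementary slackness).
From A_Bᵀ y = c: 5·y_packaging + 5·y_solder = 90; 4·y_packaging + 5·y_solder = 81.
Solving: y_packaging = 9, y_solder = 9.
Shadow price of test = 0.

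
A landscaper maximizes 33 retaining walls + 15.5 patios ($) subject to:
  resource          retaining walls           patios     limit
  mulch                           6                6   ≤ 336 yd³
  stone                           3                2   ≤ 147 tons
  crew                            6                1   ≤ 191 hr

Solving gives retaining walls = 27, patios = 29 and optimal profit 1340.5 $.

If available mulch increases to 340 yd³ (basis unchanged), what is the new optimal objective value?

1348.5

At the optimum: mulch uses 336 of 336 (binding); stone uses 139 of 147 (slack = 8); crew uses 191 of 191 (binding).
By complementary slackness, y = 0 for the non-binding constraint.
From A_Bᵀ y = c: 6·y_mulch + 6·y_crew = 33; 6·y_mulch + 1·y_crew = 15.5.
→ y_mulch = 2 and y_crew = 3.5.
Δz = y_mulch·Δb = 2 × (4) = 8, so new z* = 1340.5 + 8 = 1348.5.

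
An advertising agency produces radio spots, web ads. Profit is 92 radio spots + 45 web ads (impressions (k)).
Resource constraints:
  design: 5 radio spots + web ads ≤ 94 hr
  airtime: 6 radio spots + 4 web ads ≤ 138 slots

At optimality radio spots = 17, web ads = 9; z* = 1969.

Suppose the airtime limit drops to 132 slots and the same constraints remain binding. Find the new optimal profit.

1912

Check each constraint at x*: design 94/94 (tight); airtime 138/138 (tight).
The binding rows give the dual system: 5·y_design + 6·y_airtime = 92 and 1·y_design + 4·y_airtime = 45.
→ y_design = 7 and y_airtime = 9.5.
Δz = y_airtime·Δb = 9.5 × (-6) = -57, so new z* = 1969 − 57 = 1912.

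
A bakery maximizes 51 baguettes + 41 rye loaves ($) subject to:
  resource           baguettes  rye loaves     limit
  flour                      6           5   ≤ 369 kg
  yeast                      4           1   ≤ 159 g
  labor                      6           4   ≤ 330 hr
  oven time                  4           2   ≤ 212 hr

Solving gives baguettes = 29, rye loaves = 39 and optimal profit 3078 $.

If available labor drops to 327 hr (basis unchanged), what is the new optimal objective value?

Binding: flour and labor. Non-binding: yeast (4 unused), oven time (18 unused).
By complementary slackness, y = 0 for the non-binding constraints.
From A_Bᵀ y = c: 6·y_flour + 6·y_labor = 51; 5·y_flour + 4·y_labor = 41.
Solving: y_flour = 7, y_labor = 1.5.
Δz = y_labor·Δb = 1.5 × (-3) = -4.5, so new z* = 3078 − 4.5 = 3073.5.

3073.5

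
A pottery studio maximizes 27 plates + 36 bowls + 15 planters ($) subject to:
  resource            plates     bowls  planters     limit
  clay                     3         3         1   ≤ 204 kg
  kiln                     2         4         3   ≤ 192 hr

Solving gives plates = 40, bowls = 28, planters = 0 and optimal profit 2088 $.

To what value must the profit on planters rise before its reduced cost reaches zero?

19.5

Check each constraint at x*: clay 204/204 (tight); kiln 192/192 (tight).
From A_Bᵀ y = c: 3·y_clay + 2·y_kiln = 27; 3·y_clay + 4·y_kiln = 36.
This yields shadow prices y_clay = 6, y_kiln = 4.5.
planters enters the basis when its profit ≥ yᵀa₃ = 6·1 + 4.5·3 = 19.5.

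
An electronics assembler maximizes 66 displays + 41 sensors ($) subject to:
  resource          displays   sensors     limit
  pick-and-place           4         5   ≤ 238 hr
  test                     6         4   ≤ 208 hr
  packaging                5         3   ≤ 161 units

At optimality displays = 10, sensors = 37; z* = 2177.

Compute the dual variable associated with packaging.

9

Check each constraint at x*: pick-and-place 225/238 (slack 13); test 208/208 (tight); packaging 161/161 (tight).
Since pick-and-place is not tight, its dual is 0.
Dual feasibility on the basic columns requires 6·y_test + 5·y_packaging = 66, 4·y_test + 3·y_packaging = 41.
Solving: y_test = 3.5, y_packaging = 9.
Shadow price of packaging = 9.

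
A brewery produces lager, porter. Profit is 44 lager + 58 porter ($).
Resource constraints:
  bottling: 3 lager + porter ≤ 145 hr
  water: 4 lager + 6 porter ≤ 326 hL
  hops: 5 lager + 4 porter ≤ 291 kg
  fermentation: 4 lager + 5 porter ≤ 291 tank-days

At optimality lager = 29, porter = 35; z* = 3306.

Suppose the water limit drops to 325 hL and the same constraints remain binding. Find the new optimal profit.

Binding: water and fermentation. Non-binding: bottling (23 unused), hops (6 unused).
By complementary slackness, y = 0 for the non-binding constraints.
The binding rows give the dual system: 4·y_water + 4·y_fermentation = 44 and 6·y_water + 5·y_fermentation = 58.
→ y_water = 3 and y_fermentation = 8.
Δz = y_water·Δb = 3 × (-1) = -3, so new z* = 3306 − 3 = 3303.

3303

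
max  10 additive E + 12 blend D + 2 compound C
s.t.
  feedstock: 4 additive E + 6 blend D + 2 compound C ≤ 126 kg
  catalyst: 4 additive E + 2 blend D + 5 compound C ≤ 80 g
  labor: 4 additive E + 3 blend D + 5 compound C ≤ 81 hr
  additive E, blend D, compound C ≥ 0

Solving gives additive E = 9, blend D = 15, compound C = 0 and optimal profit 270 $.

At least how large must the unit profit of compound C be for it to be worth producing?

At the optimum: feedstock uses 126 of 126 (binding); catalyst uses 66 of 80 (slack = 14); labor uses 81 of 81 (binding).
Since catalyst is not tight, its dual is 0.
The binding rows give the dual system: 4·y_feedstock + 4·y_labor = 10 and 6·y_feedstock + 3·y_labor = 12.
Solving: y_feedstock = 1.5, y_labor = 1.
compound C enters the basis when its profit ≥ yᵀa₃ = 1.5·2 + 1·5 = 8.

8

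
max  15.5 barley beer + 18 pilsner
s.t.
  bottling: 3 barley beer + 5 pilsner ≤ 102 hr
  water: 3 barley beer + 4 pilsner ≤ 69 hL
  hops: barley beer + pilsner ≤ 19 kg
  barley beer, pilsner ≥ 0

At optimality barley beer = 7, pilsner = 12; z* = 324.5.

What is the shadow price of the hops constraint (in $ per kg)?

8

At the optimum: bottling uses 81 of 102 (slack = 21); water uses 69 of 69 (binding); hops uses 19 of 19 (binding).
By complementary slackness, y = 0 for the non-binding constraint.
The binding rows give the dual system: 3·y_water + 1·y_hops = 15.5 and 4·y_water + 1·y_hops = 18.
→ y_water = 2.5 and y_hops = 8.
Shadow price of hops = 8.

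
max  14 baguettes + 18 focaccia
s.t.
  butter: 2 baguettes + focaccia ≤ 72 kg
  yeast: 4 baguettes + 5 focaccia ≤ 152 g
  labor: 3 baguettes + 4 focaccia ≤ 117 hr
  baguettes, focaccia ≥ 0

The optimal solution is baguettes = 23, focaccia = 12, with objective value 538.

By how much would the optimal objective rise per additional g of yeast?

Binding: yeast and labor. Non-binding: butter (14 unused).
Slack constraints have shadow price 0 (complementary slackness).
The binding rows give the dual system: 4·y_yeast + 3·y_labor = 14 and 5·y_yeast + 4·y_labor = 18.
Solving: y_yeast = 2, y_labor = 2.
Shadow price of yeast = 2.

2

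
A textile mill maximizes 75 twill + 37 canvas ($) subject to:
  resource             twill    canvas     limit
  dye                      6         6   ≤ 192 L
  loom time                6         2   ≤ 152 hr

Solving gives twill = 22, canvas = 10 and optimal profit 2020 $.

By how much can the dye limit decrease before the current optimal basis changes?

40

Binding constraints: dye, loom time. The basis is B = [[6,6],[6,2]] with det -24.
Per unit decrease in dye, x* moves by d = (0.0833, -0.25).
The basis stays optimal until canvas reaches 0; allowable decrease = 40 L.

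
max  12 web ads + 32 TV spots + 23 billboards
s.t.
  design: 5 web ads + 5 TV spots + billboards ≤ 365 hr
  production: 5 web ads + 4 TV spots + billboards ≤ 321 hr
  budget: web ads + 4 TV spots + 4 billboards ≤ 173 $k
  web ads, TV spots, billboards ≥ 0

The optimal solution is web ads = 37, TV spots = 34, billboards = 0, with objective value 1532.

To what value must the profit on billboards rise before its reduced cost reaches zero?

Check each constraint at x*: design 355/365 (slack 10); production 321/321 (tight); budget 173/173 (tight).
By complementary slackness, y = 0 for the non-binding constraint.
From A_Bᵀ y = c: 5·y_production + 1·y_budget = 12; 4·y_production + 4·y_budget = 32.
→ y_production = 1 and y_budget = 7.
billboards enters the basis when its profit ≥ yᵀa₃ = 1·1 + 7·4 = 29.

29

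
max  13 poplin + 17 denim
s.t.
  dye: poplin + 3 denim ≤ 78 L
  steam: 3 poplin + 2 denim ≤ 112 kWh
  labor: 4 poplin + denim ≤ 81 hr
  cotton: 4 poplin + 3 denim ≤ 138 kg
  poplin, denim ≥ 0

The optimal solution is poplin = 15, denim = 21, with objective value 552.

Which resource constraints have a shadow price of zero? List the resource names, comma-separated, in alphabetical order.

dye: 78/78 (binding)
steam: 87/112 (slack 25)
labor: 81/81 (binding)
cotton: 123/138 (slack 15)
By complementary slackness, a constraint with positive slack has shadow price 0 → cotton, steam.

cotton, steam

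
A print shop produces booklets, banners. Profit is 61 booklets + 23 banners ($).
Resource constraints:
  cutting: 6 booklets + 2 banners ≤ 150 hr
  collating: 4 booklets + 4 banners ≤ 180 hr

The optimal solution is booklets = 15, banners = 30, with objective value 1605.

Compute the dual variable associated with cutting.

9.5

Check each constraint at x*: cutting 150/150 (tight); collating 180/180 (tight).
From A_Bᵀ y = c: 6·y_cutting + 4·y_collating = 61; 2·y_cutting + 4·y_collating = 23.
This yields shadow prices y_cutting = 9.5, y_collating = 1.
Shadow price of cutting = 9.5.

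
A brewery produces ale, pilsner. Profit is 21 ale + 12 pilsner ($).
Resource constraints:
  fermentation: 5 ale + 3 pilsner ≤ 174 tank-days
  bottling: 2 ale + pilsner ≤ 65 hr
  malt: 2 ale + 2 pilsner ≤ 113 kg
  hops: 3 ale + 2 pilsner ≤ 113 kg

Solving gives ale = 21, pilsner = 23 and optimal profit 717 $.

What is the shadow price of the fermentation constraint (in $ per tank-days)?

3

Check each constraint at x*: fermentation 174/174 (tight); bottling 65/65 (tight); malt 88/113 (slack 25); hops 109/113 (slack 4).
Since malt, hops are not tight, their duals are 0.
The binding rows give the dual system: 5·y_fermentation + 2·y_bottling = 21 and 3·y_fermentation + 1·y_bottling = 12.
→ y_fermentation = 3 and y_bottling = 3.
Shadow price of fermentation = 3.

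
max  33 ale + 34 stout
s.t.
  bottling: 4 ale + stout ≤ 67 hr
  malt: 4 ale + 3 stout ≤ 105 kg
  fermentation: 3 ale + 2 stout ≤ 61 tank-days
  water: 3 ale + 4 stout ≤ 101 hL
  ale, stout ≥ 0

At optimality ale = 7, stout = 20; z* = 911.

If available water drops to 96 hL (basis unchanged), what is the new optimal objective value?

Binding: fermentation and water. Non-binding: bottling (19 unused), malt (17 unused).
By complementary slackness, y = 0 for the non-binding constraints.
Dual feasibility on the basic columns requires 3·y_fermentation + 3·y_water = 33, 2·y_fermentation + 4·y_water = 34.
This yields shadow prices y_fermentation = 5, y_water = 6.
Δz = y_water·Δb = 6 × (-5) = -30, so new z* = 911 − 30 = 881.

881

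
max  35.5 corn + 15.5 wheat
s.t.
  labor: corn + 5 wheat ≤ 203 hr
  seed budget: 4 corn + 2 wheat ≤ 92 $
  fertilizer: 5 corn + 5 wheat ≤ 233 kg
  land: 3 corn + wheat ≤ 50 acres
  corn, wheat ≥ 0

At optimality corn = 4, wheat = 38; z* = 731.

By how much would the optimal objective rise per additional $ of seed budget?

5.5

Binding: seed budget and land. Non-binding: labor (9 unused), fertilizer (23 unused).
By complementary slackness, y = 0 for the non-binding constraints.
From A_Bᵀ y = c: 4·y_seed budget + 3·y_land = 35.5; 2·y_seed budget + 1·y_land = 15.5.
This yields shadow prices y_seed budget = 5.5, y_land = 4.5.
Shadow price of seed budget = 5.5.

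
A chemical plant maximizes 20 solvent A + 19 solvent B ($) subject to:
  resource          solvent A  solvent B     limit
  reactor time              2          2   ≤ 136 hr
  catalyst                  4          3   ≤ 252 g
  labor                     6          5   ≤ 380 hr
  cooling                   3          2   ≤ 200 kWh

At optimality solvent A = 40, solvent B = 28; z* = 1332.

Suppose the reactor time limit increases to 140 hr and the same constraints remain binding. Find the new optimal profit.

Check each constraint at x*: reactor time 136/136 (tight); catalyst 244/252 (slack 8); labor 380/380 (tight); cooling 176/200 (slack 24).
Since catalyst, cooling are not tight, their duals are 0.
The binding rows give the dual system: 2·y_reactor time + 6·y_labor = 20 and 2·y_reactor time + 5·y_labor = 19.
Solving: y_reactor time = 7, y_labor = 1.
Δz = y_reactor time·Δb = 7 × (4) = 28, so new z* = 1332 + 28 = 1360.

1360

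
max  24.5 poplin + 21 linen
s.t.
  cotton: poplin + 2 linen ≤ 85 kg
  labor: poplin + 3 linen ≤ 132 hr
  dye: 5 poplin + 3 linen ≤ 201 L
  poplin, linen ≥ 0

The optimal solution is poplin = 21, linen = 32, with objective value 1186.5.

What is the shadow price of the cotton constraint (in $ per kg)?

4.5

At the optimum: cotton uses 85 of 85 (binding); labor uses 117 of 132 (slack = 15); dye uses 201 of 201 (binding).
Slack constraints have shadow price 0 (complementary slackness).
From A_Bᵀ y = c: 1·y_cotton + 5·y_dye = 24.5; 2·y_cotton + 3·y_dye = 21.
Solving: y_cotton = 4.5, y_dye = 4.
Shadow price of cotton = 4.5.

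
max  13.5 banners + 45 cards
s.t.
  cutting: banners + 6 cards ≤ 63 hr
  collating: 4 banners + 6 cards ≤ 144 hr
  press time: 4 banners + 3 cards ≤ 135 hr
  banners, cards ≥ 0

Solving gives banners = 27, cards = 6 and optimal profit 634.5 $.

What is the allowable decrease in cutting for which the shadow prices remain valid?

13.5

Binding constraints: cutting, collating. The basis is B = [[1,6],[4,6]] with det -18.
Per unit decrease in cutting, x* moves by d = (0.3333, -0.2222).
The basis stays optimal until press time becomes binding; allowable decrease = 13.5 hr.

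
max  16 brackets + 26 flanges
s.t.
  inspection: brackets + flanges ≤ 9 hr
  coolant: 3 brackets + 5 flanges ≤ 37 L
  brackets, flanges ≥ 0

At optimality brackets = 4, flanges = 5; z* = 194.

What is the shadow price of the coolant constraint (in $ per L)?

5

Both inspection and coolant are binding at x*.
From A_Bᵀ y = c: 1·y_inspection + 3·y_coolant = 16; 1·y_inspection + 5·y_coolant = 26.
This yields shadow prices y_inspection = 1, y_coolant = 5.
Shadow price of coolant = 5.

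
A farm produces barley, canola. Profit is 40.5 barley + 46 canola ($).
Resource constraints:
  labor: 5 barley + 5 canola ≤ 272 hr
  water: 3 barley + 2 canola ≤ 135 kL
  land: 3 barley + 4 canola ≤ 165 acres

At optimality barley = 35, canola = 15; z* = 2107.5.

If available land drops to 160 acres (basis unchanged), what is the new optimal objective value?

2060

Check each constraint at x*: labor 250/272 (slack 22); water 135/135 (tight); land 165/165 (tight).
Since labor is not tight, its dual is 0.
The binding rows give the dual system: 3·y_water + 3·y_land = 40.5 and 2·y_water + 4·y_land = 46.
This yields shadow prices y_water = 4, y_land = 9.5.
Δz = y_land·Δb = 9.5 × (-5) = -47.5, so new z* = 2107.5 − 47.5 = 2060.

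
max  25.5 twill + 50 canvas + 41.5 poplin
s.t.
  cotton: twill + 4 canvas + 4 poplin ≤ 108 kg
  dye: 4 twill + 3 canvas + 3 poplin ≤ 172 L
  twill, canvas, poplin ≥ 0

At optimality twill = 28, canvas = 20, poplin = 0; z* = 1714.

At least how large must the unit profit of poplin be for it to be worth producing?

Both cotton and dye are binding at x*.
From A_Bᵀ y = c: 1·y_cotton + 4·y_dye = 25.5; 4·y_cotton + 3·y_dye = 50.
Solving: y_cotton = 9.5, y_dye = 4.
poplin enters the basis when its profit ≥ yᵀa₃ = 9.5·4 + 4·3 = 50.

50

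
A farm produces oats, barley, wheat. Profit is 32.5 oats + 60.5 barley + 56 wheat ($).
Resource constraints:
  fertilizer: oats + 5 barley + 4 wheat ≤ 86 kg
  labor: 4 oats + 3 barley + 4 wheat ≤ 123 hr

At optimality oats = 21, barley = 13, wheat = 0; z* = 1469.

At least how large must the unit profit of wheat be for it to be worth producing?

Check each constraint at x*: fertilizer 86/86 (tight); labor 123/123 (tight).
Dual feasibility on the basic columns requires 1·y_fertilizer + 4·y_labor = 32.5, 5·y_fertilizer + 3·y_labor = 60.5.
→ y_fertilizer = 8.5 and y_labor = 6.
wheat enters the basis when its profit ≥ yᵀa₃ = 8.5·4 + 6·4 = 58.

58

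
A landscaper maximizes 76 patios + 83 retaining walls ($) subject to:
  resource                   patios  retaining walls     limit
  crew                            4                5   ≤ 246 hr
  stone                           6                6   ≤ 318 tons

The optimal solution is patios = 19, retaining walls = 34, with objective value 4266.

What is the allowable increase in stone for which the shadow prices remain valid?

51

Binding constraints: crew, stone. The basis is B = [[4,5],[6,6]] with det -6.
Per unit increase in stone, x* moves by d = (0.8333, -0.6667).
The basis stays optimal until retaining walls reaches 0; allowable increase = 51 tons.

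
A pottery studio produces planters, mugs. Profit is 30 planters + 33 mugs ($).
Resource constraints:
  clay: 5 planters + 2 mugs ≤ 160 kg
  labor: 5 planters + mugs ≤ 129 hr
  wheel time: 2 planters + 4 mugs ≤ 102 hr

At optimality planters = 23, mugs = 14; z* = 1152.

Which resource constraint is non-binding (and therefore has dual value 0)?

clay

clay: 143/160 (slack 17)
labor: 129/129 (binding)
wheel time: 102/102 (binding)
By complementary slackness, a constraint with positive slack has shadow price 0 → clay.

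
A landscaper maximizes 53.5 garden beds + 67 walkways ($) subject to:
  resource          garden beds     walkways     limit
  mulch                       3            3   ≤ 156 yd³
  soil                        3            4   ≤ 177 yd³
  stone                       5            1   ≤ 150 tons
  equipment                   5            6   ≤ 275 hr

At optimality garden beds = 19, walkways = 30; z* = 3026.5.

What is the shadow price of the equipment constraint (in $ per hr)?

Binding: soil and equipment. Non-binding: mulch (9 unused), stone (25 unused).
By complementary slackness, y = 0 for the non-binding constraints.
From A_Bᵀ y = c: 3·y_soil + 5·y_equipment = 53.5; 4·y_soil + 6·y_equipment = 67.
→ y_soil = 7 and y_equipment = 6.5.
Shadow price of equipment = 6.5.

6.5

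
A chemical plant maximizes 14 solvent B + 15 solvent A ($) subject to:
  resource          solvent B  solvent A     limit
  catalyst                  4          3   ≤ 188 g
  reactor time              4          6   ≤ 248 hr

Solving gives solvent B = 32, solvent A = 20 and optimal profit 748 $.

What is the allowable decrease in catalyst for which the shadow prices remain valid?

64

Binding constraints: catalyst, reactor time. The basis is B = [[4,3],[4,6]] with det 12.
Per unit decrease in catalyst, x* moves by d = (-0.5, 0.3333).
The basis stays optimal until solvent B reaches 0; allowable decrease = 64 g.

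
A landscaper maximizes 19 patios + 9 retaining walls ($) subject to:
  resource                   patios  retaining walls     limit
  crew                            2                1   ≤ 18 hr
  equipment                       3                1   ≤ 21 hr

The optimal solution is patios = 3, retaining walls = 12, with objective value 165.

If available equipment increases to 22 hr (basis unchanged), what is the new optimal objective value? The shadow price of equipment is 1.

Δb = 1, so new z* = 165 + (1)·(1) = 165 + 1 = 166.

166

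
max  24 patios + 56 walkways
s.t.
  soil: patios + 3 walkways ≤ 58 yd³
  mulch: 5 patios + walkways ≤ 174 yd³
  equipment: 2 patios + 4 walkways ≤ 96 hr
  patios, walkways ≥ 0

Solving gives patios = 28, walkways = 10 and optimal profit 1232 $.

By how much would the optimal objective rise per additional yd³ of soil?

At the optimum: soil uses 58 of 58 (binding); mulch uses 150 of 174 (slack = 24); equipment uses 96 of 96 (binding).
Slack constraints have shadow price 0 (complementary slackness).
From A_Bᵀ y = c: 1·y_soil + 2·y_equipment = 24; 3·y_soil + 4·y_equipment = 56.
→ y_soil = 8 and y_equipment = 8.
Shadow price of soil = 8.

8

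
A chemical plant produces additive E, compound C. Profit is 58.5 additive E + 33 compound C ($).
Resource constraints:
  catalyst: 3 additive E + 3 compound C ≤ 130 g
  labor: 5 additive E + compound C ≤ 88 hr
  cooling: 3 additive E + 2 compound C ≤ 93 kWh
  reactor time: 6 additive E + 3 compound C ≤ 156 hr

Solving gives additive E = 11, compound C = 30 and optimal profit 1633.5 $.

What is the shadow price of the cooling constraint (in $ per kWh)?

Binding: cooling and reactor time. Non-binding: catalyst (7 unused), labor (3 unused).
By complementary slackness, y = 0 for the non-binding constraints.
The binding rows give the dual system: 3·y_cooling + 6·y_reactor time = 58.5 and 2·y_cooling + 3·y_reactor time = 33.
Solving: y_cooling = 7.5, y_reactor time = 6.
Shadow price of cooling = 7.5.

7.5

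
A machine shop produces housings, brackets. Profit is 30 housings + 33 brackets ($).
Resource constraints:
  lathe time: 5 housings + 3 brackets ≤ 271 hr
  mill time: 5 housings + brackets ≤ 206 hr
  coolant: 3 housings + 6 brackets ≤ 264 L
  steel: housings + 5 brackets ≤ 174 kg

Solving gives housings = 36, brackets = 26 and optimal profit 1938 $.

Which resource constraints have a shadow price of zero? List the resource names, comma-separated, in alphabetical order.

lathe time: 258/271 (slack 13)
mill time: 206/206 (binding)
coolant: 264/264 (binding)
steel: 166/174 (slack 8)
By complementary slackness, a constraint with positive slack has shadow price 0 → lathe time, steel.

lathe time, steel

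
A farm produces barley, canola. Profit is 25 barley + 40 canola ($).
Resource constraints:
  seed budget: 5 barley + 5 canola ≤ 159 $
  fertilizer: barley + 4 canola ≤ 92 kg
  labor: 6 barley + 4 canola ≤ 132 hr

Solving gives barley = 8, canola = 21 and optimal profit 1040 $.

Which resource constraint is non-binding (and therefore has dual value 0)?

seed budget

seed budget: 145/159 (slack 14)
fertilizer: 92/92 (binding)
labor: 132/132 (binding)
By complementary slackness, a constraint with positive slack has shadow price 0 → seed budget.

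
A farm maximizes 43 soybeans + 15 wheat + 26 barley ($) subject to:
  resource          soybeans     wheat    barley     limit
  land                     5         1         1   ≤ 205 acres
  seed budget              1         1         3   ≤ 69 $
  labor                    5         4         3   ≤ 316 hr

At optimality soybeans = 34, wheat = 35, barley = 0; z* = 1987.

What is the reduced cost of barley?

-5

Check each constraint at x*: land 205/205 (tight); seed budget 69/69 (tight); labor 310/316 (slack 6).
By complementary slackness, y = 0 for the non-binding constraint.
The binding rows give the dual system: 5·y_land + 1·y_seed budget = 43 and 1·y_land + 1·y_seed budget = 15.
This yields shadow prices y_land = 7, y_seed budget = 8.
Reduced cost of barley: c₃ − yᵀa₃ = 26 − (7·1 + 8·3) = 26 − 31 = -5.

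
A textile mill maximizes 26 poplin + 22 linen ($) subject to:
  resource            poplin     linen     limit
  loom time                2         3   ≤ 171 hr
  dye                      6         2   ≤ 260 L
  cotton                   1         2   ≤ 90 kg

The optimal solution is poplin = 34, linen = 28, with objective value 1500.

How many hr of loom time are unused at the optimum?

loom time used = 2·34 + 3·28 = 152; slack = 171 − 152 = 19.

19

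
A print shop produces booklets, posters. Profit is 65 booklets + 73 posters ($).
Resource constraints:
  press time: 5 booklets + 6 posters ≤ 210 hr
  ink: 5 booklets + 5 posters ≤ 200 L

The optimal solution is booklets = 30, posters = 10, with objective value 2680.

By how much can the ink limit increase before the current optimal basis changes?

10

Binding constraints: press time, ink. The basis is B = [[5,6],[5,5]] with det -5.
Per unit increase in ink, x* moves by d = (1.2, -1).
The basis stays optimal until posters reaches 0; allowable increase = 10 L.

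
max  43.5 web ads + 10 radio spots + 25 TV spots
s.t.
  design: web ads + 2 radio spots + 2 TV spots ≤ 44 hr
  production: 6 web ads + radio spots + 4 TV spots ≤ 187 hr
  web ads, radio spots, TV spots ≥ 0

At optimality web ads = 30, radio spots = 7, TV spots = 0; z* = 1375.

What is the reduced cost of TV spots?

-6

Check each constraint at x*: design 44/44 (tight); production 187/187 (tight).
The binding rows give the dual system: 1·y_design + 6·y_production = 43.5 and 2·y_design + 1·y_production = 10.
→ y_design = 1.5 and y_production = 7.
Reduced cost of TV spots: c₃ − yᵀa₃ = 25 − (1.5·2 + 7·4) = 25 − 31 = -6.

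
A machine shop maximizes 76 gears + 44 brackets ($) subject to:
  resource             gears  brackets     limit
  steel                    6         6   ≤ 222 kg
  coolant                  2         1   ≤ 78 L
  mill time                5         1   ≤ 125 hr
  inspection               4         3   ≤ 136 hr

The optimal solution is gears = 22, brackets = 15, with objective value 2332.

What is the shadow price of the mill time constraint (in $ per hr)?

8

At the optimum: steel uses 222 of 222 (binding); coolant uses 59 of 78 (slack = 19); mill time uses 125 of 125 (binding); inspection uses 133 of 136 (slack = 3).
Since coolant, inspection are not tight, their duals are 0.
Dual feasibility on the basic columns requires 6·y_steel + 5·y_mill time = 76, 6·y_steel + 1·y_mill time = 44.
This yields shadow prices y_steel = 6, y_mill time = 8.
Shadow price of mill time = 8.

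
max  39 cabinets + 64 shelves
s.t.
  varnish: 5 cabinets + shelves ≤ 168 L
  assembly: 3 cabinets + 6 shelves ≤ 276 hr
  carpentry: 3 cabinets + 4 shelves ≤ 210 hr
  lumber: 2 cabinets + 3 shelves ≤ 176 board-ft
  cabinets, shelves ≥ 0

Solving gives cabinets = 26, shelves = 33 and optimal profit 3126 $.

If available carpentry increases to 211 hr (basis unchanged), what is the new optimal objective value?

Binding: assembly and carpentry. Non-binding: varnish (5 unused), lumber (25 unused).
By complementary slackness, y = 0 for the non-binding constraints.
The binding rows give the dual system: 3·y_assembly + 3·y_carpentry = 39 and 6·y_assembly + 4·y_carpentry = 64.
This yields shadow prices y_assembly = 6, y_carpentry = 7.
Δz = y_carpentry·Δb = 7 × (1) = 7, so new z* = 3126 + 7 = 3133.

3133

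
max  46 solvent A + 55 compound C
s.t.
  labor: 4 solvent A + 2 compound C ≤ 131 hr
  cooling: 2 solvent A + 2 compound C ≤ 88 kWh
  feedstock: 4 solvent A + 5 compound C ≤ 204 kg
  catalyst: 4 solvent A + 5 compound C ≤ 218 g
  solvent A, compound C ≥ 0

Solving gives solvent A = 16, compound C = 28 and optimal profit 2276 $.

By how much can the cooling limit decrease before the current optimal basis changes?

6.4

Binding constraints: cooling, feedstock. The basis is B = [[2,2],[4,5]] with det 2.
Per unit decrease in cooling, x* moves by d = (-2.5, 2).
The basis stays optimal until solvent A reaches 0; allowable decrease = 6.4 kWh.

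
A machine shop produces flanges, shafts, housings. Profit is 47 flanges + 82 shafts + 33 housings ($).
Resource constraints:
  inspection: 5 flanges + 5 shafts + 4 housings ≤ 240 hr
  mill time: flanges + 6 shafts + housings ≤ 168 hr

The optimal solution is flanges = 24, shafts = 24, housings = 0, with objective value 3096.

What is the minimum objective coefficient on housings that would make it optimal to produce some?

Check each constraint at x*: inspection 240/240 (tight); mill time 168/168 (tight).
From A_Bᵀ y = c: 5·y_inspection + 1·y_mill time = 47; 5·y_inspection + 6·y_mill time = 82.
Solving: y_inspection = 8, y_mill time = 7.
housings enters the basis when its profit ≥ yᵀa₃ = 8·4 + 7·1 = 39.

39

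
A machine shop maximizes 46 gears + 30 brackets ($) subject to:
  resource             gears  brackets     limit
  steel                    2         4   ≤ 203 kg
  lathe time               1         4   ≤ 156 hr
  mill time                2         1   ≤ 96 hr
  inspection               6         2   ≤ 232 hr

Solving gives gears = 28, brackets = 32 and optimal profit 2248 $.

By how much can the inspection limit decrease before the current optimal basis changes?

Binding constraints: lathe time, inspection. The basis is B = [[1,4],[6,2]] with det -22.
Per unit decrease in inspection, x* moves by d = (-0.1818, 0.0455).
The basis stays optimal until gears reaches 0; allowable decrease = 154 hr.

154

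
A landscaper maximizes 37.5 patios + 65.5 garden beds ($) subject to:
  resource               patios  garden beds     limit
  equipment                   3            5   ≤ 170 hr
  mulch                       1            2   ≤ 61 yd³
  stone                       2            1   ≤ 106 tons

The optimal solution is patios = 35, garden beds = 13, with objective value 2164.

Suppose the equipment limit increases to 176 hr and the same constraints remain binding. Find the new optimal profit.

At the optimum: equipment uses 170 of 170 (binding); mulch uses 61 of 61 (binding); stone uses 83 of 106 (slack = 23).
Since stone is not tight, its dual is 0.
The binding rows give the dual system: 3·y_equipment + 1·y_mulch = 37.5 and 5·y_equipment + 2·y_mulch = 65.5.
→ y_equipment = 9.5 and y_mulch = 9.
Δz = y_equipment·Δb = 9.5 × (6) = 57, so new z* = 2164 + 57 = 2221.

2221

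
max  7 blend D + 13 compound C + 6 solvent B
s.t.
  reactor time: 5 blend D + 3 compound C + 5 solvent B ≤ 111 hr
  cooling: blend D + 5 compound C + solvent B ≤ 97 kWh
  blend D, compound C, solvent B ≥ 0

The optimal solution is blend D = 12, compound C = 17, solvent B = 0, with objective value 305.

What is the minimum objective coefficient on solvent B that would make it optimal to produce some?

At the optimum: reactor time uses 111 of 111 (binding); cooling uses 97 of 97 (binding).
Dual feasibility on the basic columns requires 5·y_reactor time + 1·y_cooling = 7, 3·y_reactor time + 5·y_cooling = 13.
→ y_reactor time = 1 and y_cooling = 2.
solvent B enters the basis when its profit ≥ yᵀa₃ = 1·5 + 2·1 = 7.

7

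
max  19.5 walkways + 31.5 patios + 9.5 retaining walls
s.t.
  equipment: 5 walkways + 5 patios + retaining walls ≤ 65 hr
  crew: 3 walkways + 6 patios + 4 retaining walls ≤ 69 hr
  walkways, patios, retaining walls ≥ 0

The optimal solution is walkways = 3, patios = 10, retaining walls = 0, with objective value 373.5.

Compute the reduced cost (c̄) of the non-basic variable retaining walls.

Check each constraint at x*: equipment 65/65 (tight); crew 69/69 (tight).
The binding rows give the dual system: 5·y_equipment + 3·y_crew = 19.5 and 5·y_equipment + 6·y_crew = 31.5.
This yields shadow prices y_equipment = 1.5, y_crew = 4.
Reduced cost of retaining walls: c₃ − yᵀa₃ = 9.5 − (1.5·1 + 4·4) = 9.5 − 17.5 = -8.

-8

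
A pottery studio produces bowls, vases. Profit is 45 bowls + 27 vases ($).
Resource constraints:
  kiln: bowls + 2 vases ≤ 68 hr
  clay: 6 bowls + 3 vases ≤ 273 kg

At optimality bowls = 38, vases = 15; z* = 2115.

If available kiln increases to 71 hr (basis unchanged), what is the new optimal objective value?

2124

Check each constraint at x*: kiln 68/68 (tight); clay 273/273 (tight).
From A_Bᵀ y = c: 1·y_kiln + 6·y_clay = 45; 2·y_kiln + 3·y_clay = 27.
Solving: y_kiln = 3, y_clay = 7.
Δz = y_kiln·Δb = 3 × (3) = 9, so new z* = 2115 + 9 = 2124.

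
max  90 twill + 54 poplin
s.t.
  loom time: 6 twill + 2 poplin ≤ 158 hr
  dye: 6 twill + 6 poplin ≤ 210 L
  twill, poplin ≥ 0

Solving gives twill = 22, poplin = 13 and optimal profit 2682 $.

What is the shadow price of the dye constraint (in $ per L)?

Both loom time and dye are binding at x*.
From A_Bᵀ y = c: 6·y_loom time + 6·y_dye = 90; 2·y_loom time + 6·y_dye = 54.
→ y_loom time = 9 and y_dye = 6.
Shadow price of dye = 6.

6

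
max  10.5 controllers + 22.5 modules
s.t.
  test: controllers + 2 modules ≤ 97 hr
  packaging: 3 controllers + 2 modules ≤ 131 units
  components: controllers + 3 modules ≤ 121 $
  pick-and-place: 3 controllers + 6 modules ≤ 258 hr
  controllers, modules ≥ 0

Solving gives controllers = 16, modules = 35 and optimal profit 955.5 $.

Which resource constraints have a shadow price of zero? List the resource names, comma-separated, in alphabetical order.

packaging, test

test: 86/97 (slack 11)
packaging: 118/131 (slack 13)
components: 121/121 (binding)
pick-and-place: 258/258 (binding)
By complementary slackness, a constraint with positive slack has shadow price 0 → packaging, test.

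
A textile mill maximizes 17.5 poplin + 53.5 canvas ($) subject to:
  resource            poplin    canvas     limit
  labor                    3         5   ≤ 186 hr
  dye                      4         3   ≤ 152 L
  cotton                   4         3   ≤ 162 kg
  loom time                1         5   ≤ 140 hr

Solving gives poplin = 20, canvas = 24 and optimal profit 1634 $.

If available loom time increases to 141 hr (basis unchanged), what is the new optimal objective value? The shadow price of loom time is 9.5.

Δb = 1, so new z* = 1634 + (9.5)·(1) = 1634 + 9.5 = 1643.5.

1643.5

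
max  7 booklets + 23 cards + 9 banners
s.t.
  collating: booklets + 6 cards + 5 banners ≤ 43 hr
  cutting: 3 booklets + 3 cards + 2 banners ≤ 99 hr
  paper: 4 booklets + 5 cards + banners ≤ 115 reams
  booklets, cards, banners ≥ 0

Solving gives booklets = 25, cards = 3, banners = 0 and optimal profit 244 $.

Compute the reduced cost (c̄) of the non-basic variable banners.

-7

Binding: collating and paper. Non-binding: cutting (15 unused).
Since cutting is not tight, its dual is 0.
The binding rows give the dual system: 1·y_collating + 4·y_paper = 7 and 6·y_collating + 5·y_paper = 23.
Solving: y_collating = 3, y_paper = 1.
Reduced cost of banners: c₃ − yᵀa₃ = 9 − (3·5 + 1·1) = 9 − 16 = -7.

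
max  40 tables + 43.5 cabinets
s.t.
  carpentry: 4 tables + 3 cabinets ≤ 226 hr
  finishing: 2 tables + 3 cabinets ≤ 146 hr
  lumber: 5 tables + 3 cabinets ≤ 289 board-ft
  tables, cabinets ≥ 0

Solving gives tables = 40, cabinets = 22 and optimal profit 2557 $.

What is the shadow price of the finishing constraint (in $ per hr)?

9

Check each constraint at x*: carpentry 226/226 (tight); finishing 146/146 (tight); lumber 266/289 (slack 23).
By complementary slackness, y = 0 for the non-binding constraint.
From A_Bᵀ y = c: 4·y_carpentry + 2·y_finishing = 40; 3·y_carpentry + 3·y_finishing = 43.5.
→ y_carpentry = 5.5 and y_finishing = 9.
Shadow price of finishing = 9.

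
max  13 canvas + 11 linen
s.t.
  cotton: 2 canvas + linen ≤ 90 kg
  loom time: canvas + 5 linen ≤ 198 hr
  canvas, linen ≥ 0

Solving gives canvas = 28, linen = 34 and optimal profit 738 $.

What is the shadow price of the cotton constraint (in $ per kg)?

Check each constraint at x*: cotton 90/90 (tight); loom time 198/198 (tight).
From A_Bᵀ y = c: 2·y_cotton + 1·y_loom time = 13; 1·y_cotton + 5·y_loom time = 11.
Solving: y_cotton = 6, y_loom time = 1.
Shadow price of cotton = 6.

6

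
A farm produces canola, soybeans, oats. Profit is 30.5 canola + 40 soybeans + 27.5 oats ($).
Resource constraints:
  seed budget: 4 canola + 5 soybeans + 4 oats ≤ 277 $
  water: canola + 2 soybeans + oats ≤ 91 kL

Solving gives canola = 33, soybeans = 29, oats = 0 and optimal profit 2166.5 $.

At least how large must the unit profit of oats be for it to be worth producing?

Check each constraint at x*: seed budget 277/277 (tight); water 91/91 (tight).
Dual feasibility on the basic columns requires 4·y_seed budget + 1·y_water = 30.5, 5·y_seed budget + 2·y_water = 40.
→ y_seed budget = 7 and y_water = 2.5.
oats enters the basis when its profit ≥ yᵀa₃ = 7·4 + 2.5·1 = 30.5.

30.5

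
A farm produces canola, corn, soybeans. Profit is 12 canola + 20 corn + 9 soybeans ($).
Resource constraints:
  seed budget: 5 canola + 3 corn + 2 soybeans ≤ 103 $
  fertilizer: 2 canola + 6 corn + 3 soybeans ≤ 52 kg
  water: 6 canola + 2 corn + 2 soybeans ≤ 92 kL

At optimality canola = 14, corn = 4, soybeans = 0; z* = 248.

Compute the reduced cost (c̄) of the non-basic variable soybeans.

-2

Binding: fertilizer and water. Non-binding: seed budget (21 unused).
By complementary slackness, y = 0 for the non-binding constraint.
Dual feasibility on the basic columns requires 2·y_fertilizer + 6·y_water = 12, 6·y_fertilizer + 2·y_water = 20.
Solving: y_fertilizer = 3, y_water = 1.
Reduced cost of soybeans: c₃ − yᵀa₃ = 9 − (3·3 + 1·2) = 9 − 11 = -2.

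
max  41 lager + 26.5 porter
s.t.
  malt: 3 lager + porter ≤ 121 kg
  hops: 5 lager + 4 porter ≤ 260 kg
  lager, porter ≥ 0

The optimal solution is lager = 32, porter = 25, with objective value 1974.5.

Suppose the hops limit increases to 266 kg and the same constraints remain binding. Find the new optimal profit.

Check each constraint at x*: malt 121/121 (tight); hops 260/260 (tight).
The binding rows give the dual system: 3·y_malt + 5·y_hops = 41 and 1·y_malt + 4·y_hops = 26.5.
→ y_malt = 4.5 and y_hops = 5.5.
Δz = y_hops·Δb = 5.5 × (6) = 33, so new z* = 1974.5 + 33 = 2007.5.

2007.5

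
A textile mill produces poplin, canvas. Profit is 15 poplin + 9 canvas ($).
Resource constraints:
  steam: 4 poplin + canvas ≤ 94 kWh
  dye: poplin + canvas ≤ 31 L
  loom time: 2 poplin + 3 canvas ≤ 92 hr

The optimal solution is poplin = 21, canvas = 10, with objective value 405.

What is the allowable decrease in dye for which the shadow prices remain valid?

7.5

Binding constraints: steam, dye. The basis is B = [[4,1],[1,1]] with det 3.
Per unit decrease in dye, x* moves by d = (0.3333, -1.3333).
The basis stays optimal until canvas reaches 0; allowable decrease = 7.5 L.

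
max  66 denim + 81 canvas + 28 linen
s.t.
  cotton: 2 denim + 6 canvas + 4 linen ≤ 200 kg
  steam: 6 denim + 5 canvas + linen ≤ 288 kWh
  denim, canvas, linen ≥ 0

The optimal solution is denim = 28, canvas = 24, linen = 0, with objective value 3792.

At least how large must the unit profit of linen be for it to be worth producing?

Both cotton and steam are binding at x*.
The binding rows give the dual system: 2·y_cotton + 6·y_steam = 66 and 6·y_cotton + 5·y_steam = 81.
This yields shadow prices y_cotton = 6, y_steam = 9.
linen enters the basis when its profit ≥ yᵀa₃ = 6·4 + 9·1 = 33.

33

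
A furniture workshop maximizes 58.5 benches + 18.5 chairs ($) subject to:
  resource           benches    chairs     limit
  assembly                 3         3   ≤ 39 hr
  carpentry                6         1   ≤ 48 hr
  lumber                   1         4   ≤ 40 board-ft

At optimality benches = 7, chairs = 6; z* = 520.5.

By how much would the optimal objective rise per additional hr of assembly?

3.5

Binding: assembly and carpentry. Non-binding: lumber (9 unused).
Slack constraints have shadow price 0 (complementary slackness).
The binding rows give the dual system: 3·y_assembly + 6·y_carpentry = 58.5 and 3·y_assembly + 1·y_carpentry = 18.5.
→ y_assembly = 3.5 and y_carpentry = 8.
Shadow price of assembly = 3.5.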